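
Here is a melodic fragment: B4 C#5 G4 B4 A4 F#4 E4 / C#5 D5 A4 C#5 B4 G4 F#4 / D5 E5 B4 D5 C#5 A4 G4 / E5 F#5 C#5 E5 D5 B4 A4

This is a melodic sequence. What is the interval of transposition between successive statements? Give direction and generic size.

up a 2nd

Unit = 7 notes; the statements start on B4, C#5, D5, E5, moving up a 2nd each time.
From B4 to C#5: up a 2nd.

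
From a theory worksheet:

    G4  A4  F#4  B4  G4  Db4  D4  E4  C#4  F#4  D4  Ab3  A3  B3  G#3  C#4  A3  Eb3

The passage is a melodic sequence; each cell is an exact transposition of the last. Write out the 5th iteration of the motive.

B2 C#3 A#2 D#3 B2 F2

Taking 6-note groups, the heads are G4, D4, A3: the pattern moves down a 4th.
Extending down a 4th: E3 → B2.
From B2 the exact shape gives B2 C#3 A#2 D#3 B2 F2.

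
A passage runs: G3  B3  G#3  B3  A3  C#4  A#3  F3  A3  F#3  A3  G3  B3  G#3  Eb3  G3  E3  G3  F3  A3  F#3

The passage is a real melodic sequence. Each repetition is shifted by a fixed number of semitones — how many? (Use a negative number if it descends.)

The 7-note cells begin on G3, F3, Eb3 — each down a 2nd from the last.
G3 to F3 spans -2 semitones.

-2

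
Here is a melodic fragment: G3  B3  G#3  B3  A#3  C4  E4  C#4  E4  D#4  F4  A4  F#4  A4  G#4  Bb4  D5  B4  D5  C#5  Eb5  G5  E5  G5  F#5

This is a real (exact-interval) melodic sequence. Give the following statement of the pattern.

Taking 5-note groups, the heads are G3, C4, F4, Bb4, Eb5: the pattern moves up a 4th.
So cell 6 is Ab5 C6 A5 C6 B5.

Ab5 C6 A5 C6 B5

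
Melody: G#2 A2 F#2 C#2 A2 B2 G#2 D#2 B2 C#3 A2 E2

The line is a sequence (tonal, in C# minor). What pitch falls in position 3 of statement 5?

C#3

With 4-note cells, note 3 of each statement runs F#2, G#2, A2.
Carrying that up a 2nd forward: B2 → C#3.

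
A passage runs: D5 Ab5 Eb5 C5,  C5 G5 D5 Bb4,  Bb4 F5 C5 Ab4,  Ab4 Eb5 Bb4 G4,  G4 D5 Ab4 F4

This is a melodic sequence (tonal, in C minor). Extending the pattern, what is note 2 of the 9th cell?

The unit is 4 notes. Position-2 pitches of the 5 shown cells: Ab5, G5, F5, Eb5, D5.
Carrying that down a 2nd forward: C5 → Bb4 → Ab4 → G4.

G4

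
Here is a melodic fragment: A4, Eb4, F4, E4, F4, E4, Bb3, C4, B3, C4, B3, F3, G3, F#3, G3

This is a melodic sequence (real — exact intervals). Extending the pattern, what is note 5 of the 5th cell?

A2

With 5-note cells, note 5 of each statement runs F4, C4, G3.
Extending down a 4th: D3 → A2.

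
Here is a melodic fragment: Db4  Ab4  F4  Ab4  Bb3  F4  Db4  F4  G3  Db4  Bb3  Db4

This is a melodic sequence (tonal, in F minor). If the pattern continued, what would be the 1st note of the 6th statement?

Ab2

With 4-note cells, note 1 of each statement runs Db4, Bb3, G3.
Extending down a 3rd: Eb3 → C3 → Ab2.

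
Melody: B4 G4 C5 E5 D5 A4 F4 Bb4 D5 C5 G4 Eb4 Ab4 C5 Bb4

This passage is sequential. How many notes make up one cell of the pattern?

Try groups of 5 (3 cells in 15 notes):
B4 G4 C5 E5 D5 | A4 F4 Bb4 D5 C5 | G4 Eb4 Ab4 C5 Bb4
Each cell is the previous one down a 2nd — so the unit is 5 notes.

5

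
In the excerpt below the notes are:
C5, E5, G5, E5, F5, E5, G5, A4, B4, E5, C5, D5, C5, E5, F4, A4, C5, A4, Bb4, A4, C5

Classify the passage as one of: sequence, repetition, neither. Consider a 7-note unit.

neither

Note 2 of cell 2 is B4; if this were a sequence it would be C5. No unit length gives a consistent transposition pattern.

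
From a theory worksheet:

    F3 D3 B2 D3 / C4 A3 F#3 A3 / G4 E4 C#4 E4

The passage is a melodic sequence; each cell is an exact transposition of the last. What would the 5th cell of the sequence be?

A5 F#5 D#5 F#5

Taking 4-note groups, the heads are F3, C4, G4: the pattern moves up a 5th.
Extending up a 5th: D5 → A5.
From A5 the exact shape gives A5 F#5 D#5 F#5.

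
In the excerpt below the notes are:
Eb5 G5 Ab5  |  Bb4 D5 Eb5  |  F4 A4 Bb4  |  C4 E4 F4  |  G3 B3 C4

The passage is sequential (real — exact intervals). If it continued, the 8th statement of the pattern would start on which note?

E2

Unit = 3 notes; the statements start on Eb5, Bb4, F4, C4, G3, moving down a 4th each time.
Continuing: D3 → A2 → E2. Statement 8 starts on E2.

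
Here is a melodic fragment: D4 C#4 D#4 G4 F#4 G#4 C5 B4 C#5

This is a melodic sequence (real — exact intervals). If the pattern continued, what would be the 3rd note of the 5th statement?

B5

The unit is 3 notes. Position-3 pitches of the 3 shown cells: D#4, G#4, C#5.
Each moves up a 4th. Continuing: F#5 → B5.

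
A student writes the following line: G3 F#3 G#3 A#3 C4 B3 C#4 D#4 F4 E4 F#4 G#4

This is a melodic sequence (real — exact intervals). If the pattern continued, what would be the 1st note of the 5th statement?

Eb5

The unit is 4 notes. Position-1 pitches of the 3 shown cells: G3, C4, F4.
Extending up a 4th: Bb4 → Eb5.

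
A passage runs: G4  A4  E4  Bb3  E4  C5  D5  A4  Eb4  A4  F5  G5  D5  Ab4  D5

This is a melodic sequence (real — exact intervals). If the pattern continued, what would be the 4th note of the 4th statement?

Db5

The unit is 5 notes. Position-4 pitches of the 3 shown cells: Bb3, Eb4, Ab4.
From Ab4, up a 4th gives Db5.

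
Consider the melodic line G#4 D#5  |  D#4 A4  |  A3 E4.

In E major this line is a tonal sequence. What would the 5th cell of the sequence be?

With a 2-note motive the entries are G#4, D#4, A3, each down a 4th from the previous.
Continuing the starts: E3 → B2.
From B2 the diatonic shape gives B2 F#3.

B2 F#3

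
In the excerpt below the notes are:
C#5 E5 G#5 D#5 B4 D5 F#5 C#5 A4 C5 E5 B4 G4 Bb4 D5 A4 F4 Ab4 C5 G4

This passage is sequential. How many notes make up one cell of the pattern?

There are 20 notes; a 4-note unit gives 5 cells:
C#5 E5 G#5 D#5 | B4 D5 F#5 C#5 | A4 C5 E5 B4 | G4 Bb4 D5 A4 | F4 Ab4 C5 G4
Every group is a transposition down a 2nd of the one before; no shorter unit works.

4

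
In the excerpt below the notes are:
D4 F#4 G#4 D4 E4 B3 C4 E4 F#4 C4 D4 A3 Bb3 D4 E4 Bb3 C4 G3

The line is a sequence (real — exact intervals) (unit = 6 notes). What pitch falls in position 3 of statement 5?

C4

With 6-note cells, note 3 of each statement runs G#4, F#4, E4.
Carrying that down a 2nd forward: D4 → C4.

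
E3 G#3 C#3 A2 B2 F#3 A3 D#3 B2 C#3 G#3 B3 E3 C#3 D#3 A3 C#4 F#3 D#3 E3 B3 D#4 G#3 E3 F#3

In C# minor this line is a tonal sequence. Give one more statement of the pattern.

Taking 5-note groups, the heads are E3, F#3, G#3, A3, B3: the pattern moves up a 2nd.
Statement 6 starts on C#4 and keeps the same diatonic contour: C#4 E4 A3 F#3 G#3.

C#4 E4 A3 F#3 G#3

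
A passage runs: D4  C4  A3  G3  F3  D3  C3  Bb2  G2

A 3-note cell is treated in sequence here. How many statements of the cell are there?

3

9 notes in groups of 3 gives 9/3 = 3 statements.
Starts: D4, G3, C3 — each down a 5th.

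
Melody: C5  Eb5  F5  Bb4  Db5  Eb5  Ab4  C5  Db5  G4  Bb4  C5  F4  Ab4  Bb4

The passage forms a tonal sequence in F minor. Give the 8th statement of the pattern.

Unit = 3 notes; the statements start on C5, Bb4, Ab4, G4, F4, moving down a 2nd each time.
Extending down a 2nd: Eb4 → Db4 → C4.
Statement 8 starts on C4 and keeps the same diatonic contour: C4 Eb4 F4.

C4 Eb4 F4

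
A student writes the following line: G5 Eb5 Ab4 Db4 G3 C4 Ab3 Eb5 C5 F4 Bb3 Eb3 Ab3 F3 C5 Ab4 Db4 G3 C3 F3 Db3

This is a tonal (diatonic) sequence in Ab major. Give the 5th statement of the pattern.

F4 Db4 G3 C3 F2 Bb2 G2

Unit = 7 notes; the statements start on G5, Eb5, C5, moving down a 3rd each time.
Extending down a 3rd: Ab4 → F4.
So cell 5 is F4 Db4 G3 C3 F2 Bb2 G2.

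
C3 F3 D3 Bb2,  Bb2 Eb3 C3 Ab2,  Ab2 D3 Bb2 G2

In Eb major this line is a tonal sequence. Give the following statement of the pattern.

The 4-note cells begin on C3, Bb2, Ab2 — each down a 2nd from the last.
From G2 the diatonic shape gives G2 C3 Ab2 F2.

G2 C3 Ab2 F2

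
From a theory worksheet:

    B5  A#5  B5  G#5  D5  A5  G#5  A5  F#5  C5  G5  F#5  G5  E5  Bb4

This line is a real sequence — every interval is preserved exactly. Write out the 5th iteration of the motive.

Eb5 D5 Eb5 C5 Gb4

Taking 5-note groups, the heads are B5, A5, G5: the pattern moves down a 2nd.
Extending down a 2nd: F5 → Eb5.
From Eb5 the exact shape gives Eb5 D5 Eb5 C5 Gb4.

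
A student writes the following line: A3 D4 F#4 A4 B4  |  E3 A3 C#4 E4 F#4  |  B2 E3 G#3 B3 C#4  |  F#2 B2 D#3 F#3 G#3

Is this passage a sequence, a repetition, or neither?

Each 5-note cell is the previous one transposed down a 4th.

sequence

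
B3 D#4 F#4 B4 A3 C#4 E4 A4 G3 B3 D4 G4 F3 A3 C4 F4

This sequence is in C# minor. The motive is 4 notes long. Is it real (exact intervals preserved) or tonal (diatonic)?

Each cell has the same semitone pattern (4, 3, 5) — intervals are preserved exactly.
And G3 lies outside C# minor, so the sequence is real rather than tonal.

real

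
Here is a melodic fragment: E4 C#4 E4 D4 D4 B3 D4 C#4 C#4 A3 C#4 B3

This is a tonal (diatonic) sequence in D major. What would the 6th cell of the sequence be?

Taking 4-note groups, the heads are E4, D4, C#4: the pattern moves down a 2nd.
Continuing the starts: B3 → A3 → G3.
From G3 the diatonic shape gives G3 E3 G3 F#3.

G3 E3 G3 F#3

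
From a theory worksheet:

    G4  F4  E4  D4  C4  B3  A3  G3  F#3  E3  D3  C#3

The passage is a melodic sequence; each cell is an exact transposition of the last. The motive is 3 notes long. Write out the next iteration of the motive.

B2 A2 G#2

Taking 3-note groups, the heads are G4, D4, A3, E3: the pattern moves down a 4th.
From B2 the exact shape gives B2 A2 G#2.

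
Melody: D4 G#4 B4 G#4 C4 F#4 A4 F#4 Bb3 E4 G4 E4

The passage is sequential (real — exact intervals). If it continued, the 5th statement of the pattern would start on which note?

With a 4-note motive the entries are D4, C4, Bb3, each down a 2nd from the previous.
Continuing: Ab3 → Gb3. Statement 5 starts on Gb3.

Gb3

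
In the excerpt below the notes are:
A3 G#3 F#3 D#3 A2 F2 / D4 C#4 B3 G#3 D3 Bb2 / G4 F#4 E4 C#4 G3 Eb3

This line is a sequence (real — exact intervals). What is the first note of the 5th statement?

With a 6-note motive the entries are A3, D4, G4, each up a 4th from the previous.
Extending the heads up a 4th: C5 → F5.

F5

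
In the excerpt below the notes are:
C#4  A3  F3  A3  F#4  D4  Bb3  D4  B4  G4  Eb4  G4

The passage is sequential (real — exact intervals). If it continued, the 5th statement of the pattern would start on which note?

With a 4-note motive the entries are C#4, F#4, B4, each up a 4th from the previous.
Extending the heads up a 4th: E5 → A5.

A5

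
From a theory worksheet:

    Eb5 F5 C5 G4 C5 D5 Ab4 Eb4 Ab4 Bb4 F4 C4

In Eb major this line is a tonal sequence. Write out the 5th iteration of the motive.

D4 Eb4 Bb3 F3

Unit = 4 notes; the statements start on Eb5, C5, Ab4, moving down a 3rd each time.
Continuing the starts: F4 → D4.
So cell 5 is D4 Eb4 Bb3 F3.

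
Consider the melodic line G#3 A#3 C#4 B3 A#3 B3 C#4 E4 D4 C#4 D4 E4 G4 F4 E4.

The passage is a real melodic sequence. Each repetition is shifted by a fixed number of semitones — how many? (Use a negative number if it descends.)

Taking 5-note groups, the heads are G#3, B3, D4: the pattern moves up a 3rd.
G#3→B3 is 59 − 56 = 3 semitones.

3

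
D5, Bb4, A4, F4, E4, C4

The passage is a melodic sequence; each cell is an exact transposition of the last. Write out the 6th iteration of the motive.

Taking 2-note groups, the heads are D5, A4, E4: the pattern moves down a 4th.
Carrying on: B3 → F#3 → C#3.
So cell 6 is C#3 A2.

C#3 A2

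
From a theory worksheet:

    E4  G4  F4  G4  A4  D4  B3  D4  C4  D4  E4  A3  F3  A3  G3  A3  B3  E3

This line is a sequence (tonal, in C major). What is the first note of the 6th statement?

D2

Taking 6-note groups, the heads are E4, B3, F3: the pattern moves down a 4th.
Extending the heads down a 4th: C3 → G2 → D2.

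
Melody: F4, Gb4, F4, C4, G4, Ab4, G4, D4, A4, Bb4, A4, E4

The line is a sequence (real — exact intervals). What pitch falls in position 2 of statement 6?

E5

With 4-note cells, note 2 of each statement runs Gb4, Ab4, Bb4.
Extending up a 2nd: C5 → D5 → E5.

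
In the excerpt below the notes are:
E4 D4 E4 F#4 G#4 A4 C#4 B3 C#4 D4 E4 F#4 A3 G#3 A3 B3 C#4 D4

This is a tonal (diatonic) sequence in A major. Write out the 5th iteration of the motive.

D3 C#3 D3 E3 F#3 G#3

Taking 6-note groups, the heads are E4, C#4, A3: the pattern moves down a 3rd.
Continuing the starts: F#3 → D3.
So cell 5 is D3 C#3 D3 E3 F#3 G#3.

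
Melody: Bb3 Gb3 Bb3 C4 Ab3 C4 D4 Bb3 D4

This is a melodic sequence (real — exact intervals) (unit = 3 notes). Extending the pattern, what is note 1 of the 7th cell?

With 3-note cells, note 1 of each statement runs Bb3, C4, D4.
Extending up a 2nd: E4 → F#4 → G#4 → A#4.

A#4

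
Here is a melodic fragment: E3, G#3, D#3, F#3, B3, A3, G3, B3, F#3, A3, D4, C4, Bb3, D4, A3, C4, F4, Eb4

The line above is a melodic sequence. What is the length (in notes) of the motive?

6

18 notes total. Splitting into 3 groups of 6:
E3 G#3 D#3 F#3 B3 A3 | G3 B3 F#3 A3 D4 C4 | Bb3 D4 A3 C4 F4 Eb4
That's a consistent up a 3rd shift per cell, and no other grouping gives one.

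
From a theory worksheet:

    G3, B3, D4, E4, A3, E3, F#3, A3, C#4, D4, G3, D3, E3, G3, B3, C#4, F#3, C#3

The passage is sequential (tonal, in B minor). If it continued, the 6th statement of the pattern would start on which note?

With a 6-note motive the entries are G3, F#3, E3, each down a 2nd from the previous.
Continuing: D3 → C#3 → B2. Statement 6 starts on B2.

B2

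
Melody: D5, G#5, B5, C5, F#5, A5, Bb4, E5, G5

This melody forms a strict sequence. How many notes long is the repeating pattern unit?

3

There are 9 notes; a 3-note unit gives 3 cells:
D5 G#5 B5 | C5 F#5 A5 | Bb4 E5 G5
Each cell is the previous one down a 2nd — so the unit is 3 notes.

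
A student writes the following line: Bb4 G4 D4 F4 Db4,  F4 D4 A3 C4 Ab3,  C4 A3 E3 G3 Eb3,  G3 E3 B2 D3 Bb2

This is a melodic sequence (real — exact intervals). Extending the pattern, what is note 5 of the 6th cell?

Grouping in 5s, the 5th note of each cell is Db4, Ab3, Eb3, Bb2.
Each moves down a 4th. Continuing: F2 → C2.

C2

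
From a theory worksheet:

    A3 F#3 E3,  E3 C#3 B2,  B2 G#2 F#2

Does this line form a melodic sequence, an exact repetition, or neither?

Each 3-note cell is the previous one transposed down a 4th.

sequence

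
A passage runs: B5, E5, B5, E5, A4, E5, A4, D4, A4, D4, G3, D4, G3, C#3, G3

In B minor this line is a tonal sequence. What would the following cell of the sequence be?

C#3 F#2 C#3

The 3-note cells begin on B5, E5, A4, D4, G3 — each down a 5th from the last.
Statement 6 starts on C#3 and keeps the same diatonic contour: C#3 F#2 C#3.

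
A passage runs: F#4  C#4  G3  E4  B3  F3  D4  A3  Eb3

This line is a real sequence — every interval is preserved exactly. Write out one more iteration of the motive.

C4 G3 Db3

Taking 3-note groups, the heads are F#4, E4, D4: the pattern moves down a 2nd.
From C4 the exact shape gives C4 G3 Db3.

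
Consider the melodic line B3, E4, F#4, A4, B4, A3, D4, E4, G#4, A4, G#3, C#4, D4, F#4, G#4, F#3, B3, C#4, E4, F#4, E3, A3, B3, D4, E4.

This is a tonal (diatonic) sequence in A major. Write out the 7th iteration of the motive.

Unit = 5 notes; the statements start on B3, A3, G#3, F#3, E3, moving down a 2nd each time.
Extending down a 2nd: D3 → C#3.
Statement 7 starts on C#3 and keeps the same diatonic contour: C#3 F#3 G#3 B3 C#4.

C#3 F#3 G#3 B3 C#4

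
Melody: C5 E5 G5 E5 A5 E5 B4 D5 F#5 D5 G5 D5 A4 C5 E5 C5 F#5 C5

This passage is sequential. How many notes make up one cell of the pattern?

6

18 notes total. Splitting into 3 groups of 6:
C5 E5 G5 E5 A5 E5 | B4 D5 F#5 D5 G5 D5 | A4 C5 E5 C5 F#5 C5
Each cell is the previous one down a 2nd — so the unit is 6 notes.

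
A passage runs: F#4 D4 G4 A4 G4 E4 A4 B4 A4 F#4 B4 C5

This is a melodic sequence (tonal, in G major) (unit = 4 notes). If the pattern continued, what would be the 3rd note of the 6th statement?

Grouping in 4s, the 3rd note of each cell is G4, A4, B4.
Extending up a 2nd: C5 → D5 → E5.

E5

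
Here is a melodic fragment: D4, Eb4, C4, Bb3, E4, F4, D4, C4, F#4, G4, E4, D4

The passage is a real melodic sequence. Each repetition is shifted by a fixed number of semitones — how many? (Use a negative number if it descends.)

Taking 4-note groups, the heads are D4, E4, F#4: the pattern moves up a 2nd.
Counting half-steps from D4 to E4: 2.

2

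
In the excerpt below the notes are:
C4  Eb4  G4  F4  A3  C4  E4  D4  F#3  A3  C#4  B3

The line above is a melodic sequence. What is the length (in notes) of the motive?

There are 12 notes; a 4-note unit gives 3 cells:
C4 Eb4 G4 F4 | A3 C4 E4 D4 | F#3 A3 C#4 B3
Each cell is the previous one down a 3rd — so the unit is 4 notes.

4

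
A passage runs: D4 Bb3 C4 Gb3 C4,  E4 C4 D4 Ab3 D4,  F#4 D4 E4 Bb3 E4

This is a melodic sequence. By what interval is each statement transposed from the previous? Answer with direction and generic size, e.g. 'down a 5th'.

Taking 5-note groups, the heads are D4, E4, F#4: the pattern moves up a 2nd.
From D4 to E4: up a 2nd.

up a 2nd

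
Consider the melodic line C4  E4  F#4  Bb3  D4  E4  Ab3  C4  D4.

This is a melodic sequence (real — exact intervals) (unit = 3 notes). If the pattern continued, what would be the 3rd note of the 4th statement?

C4

Grouping in 3s, the 3rd note of each cell is F#4, E4, D4.
One more down a 2nd gives C4.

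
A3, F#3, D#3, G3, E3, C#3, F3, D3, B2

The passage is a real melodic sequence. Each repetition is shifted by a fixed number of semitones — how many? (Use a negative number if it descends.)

With a 3-note motive the entries are A3, G3, F3, each down a 2nd from the previous.
A3 to G3 spans -2 semitones.

-2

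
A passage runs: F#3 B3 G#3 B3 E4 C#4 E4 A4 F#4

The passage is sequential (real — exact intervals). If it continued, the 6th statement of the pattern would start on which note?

G5

Unit = 3 notes; the statements start on F#3, B3, E4, moving up a 4th each time.
Extending the heads up a 4th: A4 → D5 → G5.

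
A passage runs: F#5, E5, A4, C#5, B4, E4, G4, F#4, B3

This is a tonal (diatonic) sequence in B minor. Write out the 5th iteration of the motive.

A3 G3 C#3

Taking 3-note groups, the heads are F#5, C#5, G4: the pattern moves down a 4th.
Continuing the starts: D4 → A3.
Statement 5 starts on A3 and keeps the same diatonic contour: A3 G3 C#3.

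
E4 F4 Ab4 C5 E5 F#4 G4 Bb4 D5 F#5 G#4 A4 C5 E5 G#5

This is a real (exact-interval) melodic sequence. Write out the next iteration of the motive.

With a 5-note motive the entries are E4, F#4, G#4, each up a 2nd from the previous.
Statement 4 starts on A#4 and keeps the same exact contour: A#4 B4 D5 F#5 A#5.

A#4 B4 D5 F#5 A#5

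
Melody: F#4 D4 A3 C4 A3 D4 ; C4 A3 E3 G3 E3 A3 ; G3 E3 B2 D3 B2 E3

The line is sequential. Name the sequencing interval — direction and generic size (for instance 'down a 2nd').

down a 4th

With a 6-note motive the entries are F#4, C4, G3, each down a 4th from the previous.
From F#4 to C4: down a 4th.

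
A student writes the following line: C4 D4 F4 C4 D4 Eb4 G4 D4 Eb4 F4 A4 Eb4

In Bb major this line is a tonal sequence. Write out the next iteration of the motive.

With a 4-note motive the entries are C4, D4, Eb4, each up a 2nd from the previous.
From F4 the diatonic shape gives F4 G4 Bb4 F4.

F4 G4 Bb4 F4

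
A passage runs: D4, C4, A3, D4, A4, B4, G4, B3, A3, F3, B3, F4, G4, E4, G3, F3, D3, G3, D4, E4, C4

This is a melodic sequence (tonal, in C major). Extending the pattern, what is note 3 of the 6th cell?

With 7-note cells, note 3 of each statement runs A3, F3, D3.
Extending down a 3rd: B2 → G2 → E2.

E2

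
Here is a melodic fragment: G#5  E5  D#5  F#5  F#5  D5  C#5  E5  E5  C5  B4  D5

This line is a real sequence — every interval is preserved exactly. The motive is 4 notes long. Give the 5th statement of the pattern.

C5 Ab4 G4 Bb4

The 4-note cells begin on G#5, F#5, E5 — each down a 2nd from the last.
Extending down a 2nd: D5 → C5.
Statement 5 starts on C5 and keeps the same exact contour: C5 Ab4 G4 Bb4.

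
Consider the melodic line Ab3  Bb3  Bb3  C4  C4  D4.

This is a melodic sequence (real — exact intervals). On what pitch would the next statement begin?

D4

Unit = 2 notes; the statements start on Ab3, Bb3, C4, moving up a 2nd each time.
The next head, up a 2nd from C4, is D4.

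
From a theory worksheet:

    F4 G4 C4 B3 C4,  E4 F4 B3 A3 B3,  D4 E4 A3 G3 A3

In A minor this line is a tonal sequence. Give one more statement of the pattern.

C4 D4 G3 F3 G3

With a 5-note motive the entries are F4, E4, D4, each down a 2nd from the previous.
From C4 the diatonic shape gives C4 D4 G3 F3 G3.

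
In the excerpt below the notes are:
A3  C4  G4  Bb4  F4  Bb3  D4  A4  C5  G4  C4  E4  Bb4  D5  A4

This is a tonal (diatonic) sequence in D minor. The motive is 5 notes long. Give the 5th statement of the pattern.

E4 G4 D5 F5 C5

With a 5-note motive the entries are A3, Bb3, C4, each up a 2nd from the previous.
Extending up a 2nd: D4 → E4.
Statement 5 starts on E4 and keeps the same diatonic contour: E4 G4 D5 F5 C5.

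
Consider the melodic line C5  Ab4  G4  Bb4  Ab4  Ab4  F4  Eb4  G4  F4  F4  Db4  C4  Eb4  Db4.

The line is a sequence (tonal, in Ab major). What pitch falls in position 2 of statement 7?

C3

With 5-note cells, note 2 of each statement runs Ab4, F4, Db4.
Carrying that down a 3rd forward: Bb3 → G3 → Eb3 → C3.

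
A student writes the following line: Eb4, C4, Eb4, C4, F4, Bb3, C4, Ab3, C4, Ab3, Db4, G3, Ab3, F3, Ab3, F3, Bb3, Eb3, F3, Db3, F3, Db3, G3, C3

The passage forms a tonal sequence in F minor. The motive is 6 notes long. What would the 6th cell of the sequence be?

Taking 6-note groups, the heads are Eb4, C4, Ab3, F3: the pattern moves down a 3rd.
Extending down a 3rd: Db3 → Bb2.
So cell 6 is Bb2 G2 Bb2 G2 C3 F2.

Bb2 G2 Bb2 G2 C3 F2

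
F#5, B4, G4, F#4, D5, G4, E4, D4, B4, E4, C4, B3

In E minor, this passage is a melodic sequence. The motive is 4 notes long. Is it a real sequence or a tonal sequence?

Every note is diatonic to E minor.
Cell 1 has -4 semitones from note 2 to 3, but cell 2 has -3 — the interval quality changes while the contour stays the same, which is the hallmark of a tonal sequence.

tonal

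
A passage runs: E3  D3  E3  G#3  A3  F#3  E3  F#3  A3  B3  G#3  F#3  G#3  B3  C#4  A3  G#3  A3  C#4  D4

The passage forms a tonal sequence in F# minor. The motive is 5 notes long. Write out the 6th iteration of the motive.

Taking 5-note groups, the heads are E3, F#3, G#3, A3: the pattern moves up a 2nd.
Extending up a 2nd: B3 → C#4.
So cell 6 is C#4 B3 C#4 E4 F#4.

C#4 B3 C#4 E4 F#4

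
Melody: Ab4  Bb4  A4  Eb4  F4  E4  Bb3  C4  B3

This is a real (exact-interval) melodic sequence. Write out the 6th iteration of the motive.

G2 A2 G#2

Unit = 3 notes; the statements start on Ab4, Eb4, Bb3, moving down a 4th each time.
Continuing the starts: F3 → C3 → G2.
So cell 6 is G2 A2 G#2.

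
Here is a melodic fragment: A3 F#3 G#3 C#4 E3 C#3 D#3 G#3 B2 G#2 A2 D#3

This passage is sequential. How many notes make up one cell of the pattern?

4

12 notes total. Splitting into 3 groups of 4:
A3 F#3 G#3 C#4 | E3 C#3 D#3 G#3 | B2 G#2 A2 D#3
Every group is a transposition down a 4th of the one before; no shorter unit works.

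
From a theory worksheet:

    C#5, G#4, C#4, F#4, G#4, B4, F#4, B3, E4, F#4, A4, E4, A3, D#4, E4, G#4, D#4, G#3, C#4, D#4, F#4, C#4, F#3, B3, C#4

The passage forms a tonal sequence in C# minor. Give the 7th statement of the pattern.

Unit = 5 notes; the statements start on C#5, B4, A4, G#4, F#4, moving down a 2nd each time.
Carrying on: E4 → D#4.
Statement 7 starts on D#4 and keeps the same diatonic contour: D#4 A3 D#3 G#3 A3.

D#4 A3 D#3 G#3 A3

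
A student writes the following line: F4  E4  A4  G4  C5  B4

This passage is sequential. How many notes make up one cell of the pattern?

There are 6 notes; a 2-note unit gives 3 cells:
F4 E4 | A4 G4 | C5 B4
Each cell is the previous one up a 3rd — so the unit is 2 notes.

2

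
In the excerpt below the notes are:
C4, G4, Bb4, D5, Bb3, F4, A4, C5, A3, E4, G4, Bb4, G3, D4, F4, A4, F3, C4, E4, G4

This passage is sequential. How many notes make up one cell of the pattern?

There are 20 notes; a 4-note unit gives 5 cells:
C4 G4 Bb4 D5 | Bb3 F4 A4 C5 | A3 E4 G4 Bb4 | G3 D4 F4 A4 | F3 C4 E4 G4
Every group is a transposition down a 2nd of the one before; no shorter unit works.

4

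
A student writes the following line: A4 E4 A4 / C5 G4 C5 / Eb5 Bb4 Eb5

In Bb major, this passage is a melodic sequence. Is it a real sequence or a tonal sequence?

Each cell has the same semitone pattern (-5, 5) — intervals are preserved exactly.
And E4 lies outside Bb major, so the sequence is real rather than tonal.

real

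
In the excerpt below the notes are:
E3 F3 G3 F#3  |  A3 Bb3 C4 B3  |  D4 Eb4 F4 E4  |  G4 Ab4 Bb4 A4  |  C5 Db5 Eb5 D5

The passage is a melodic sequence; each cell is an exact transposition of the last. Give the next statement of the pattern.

Taking 4-note groups, the heads are E3, A3, D4, G4, C5: the pattern moves up a 4th.
From F5 the exact shape gives F5 Gb5 Ab5 G5.

F5 Gb5 Ab5 G5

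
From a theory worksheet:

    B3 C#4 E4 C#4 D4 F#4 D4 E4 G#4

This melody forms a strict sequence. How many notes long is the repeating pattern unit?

3

There are 9 notes; a 3-note unit gives 3 cells:
B3 C#4 E4 | C#4 D4 F#4 | D4 E4 G#4
That's a consistent up a 2nd shift per cell, and no other grouping gives one.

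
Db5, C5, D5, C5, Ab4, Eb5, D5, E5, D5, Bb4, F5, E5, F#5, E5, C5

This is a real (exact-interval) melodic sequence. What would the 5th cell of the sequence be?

A5 G#5 A#5 G#5 E5

Unit = 5 notes; the statements start on Db5, Eb5, F5, moving up a 2nd each time.
Extending up a 2nd: G5 → A5.
So cell 5 is A5 G#5 A#5 G#5 E5.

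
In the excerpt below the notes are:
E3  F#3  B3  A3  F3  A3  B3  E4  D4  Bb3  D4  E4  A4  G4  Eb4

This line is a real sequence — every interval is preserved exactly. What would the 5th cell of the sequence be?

The 5-note cells begin on E3, A3, D4 — each up a 4th from the last.
Extending up a 4th: G4 → C5.
Statement 5 starts on C5 and keeps the same exact contour: C5 D5 G5 F5 Db5.

C5 D5 G5 F5 Db5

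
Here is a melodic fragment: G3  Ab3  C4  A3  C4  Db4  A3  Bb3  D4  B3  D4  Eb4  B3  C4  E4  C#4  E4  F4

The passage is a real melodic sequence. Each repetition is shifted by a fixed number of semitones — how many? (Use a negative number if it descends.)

2

With a 6-note motive the entries are G3, A3, B3, each up a 2nd from the previous.
G3 to A3 spans +2 semitones.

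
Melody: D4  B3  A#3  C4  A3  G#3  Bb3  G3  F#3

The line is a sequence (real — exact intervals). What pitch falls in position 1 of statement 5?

Gb3

The unit is 3 notes. Position-1 pitches of the 3 shown cells: D4, C4, Bb3.
Carrying that down a 2nd forward: Ab3 → Gb3.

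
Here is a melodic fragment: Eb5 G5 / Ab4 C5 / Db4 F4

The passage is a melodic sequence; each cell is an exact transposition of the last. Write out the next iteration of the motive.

Gb3 Bb3

Taking 2-note groups, the heads are Eb5, Ab4, Db4: the pattern moves down a 5th.
Statement 4 starts on Gb3 and keeps the same exact contour: Gb3 Bb3.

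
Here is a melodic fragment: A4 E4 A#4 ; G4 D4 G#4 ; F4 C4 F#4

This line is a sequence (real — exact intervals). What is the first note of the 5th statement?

With a 3-note motive the entries are A4, G4, F4, each down a 2nd from the previous.
Continuing: Eb4 → Db4. Statement 5 starts on Db4.

Db4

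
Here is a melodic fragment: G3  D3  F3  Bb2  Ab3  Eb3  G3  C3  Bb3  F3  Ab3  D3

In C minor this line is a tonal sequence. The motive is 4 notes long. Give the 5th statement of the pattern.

D4 Ab3 C4 F3

Taking 4-note groups, the heads are G3, Ab3, Bb3: the pattern moves up a 2nd.
Extending up a 2nd: C4 → D4.
Statement 5 starts on D4 and keeps the same diatonic contour: D4 Ab3 C4 F3.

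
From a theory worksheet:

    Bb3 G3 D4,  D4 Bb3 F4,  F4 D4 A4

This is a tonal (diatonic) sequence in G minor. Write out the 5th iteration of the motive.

Unit = 3 notes; the statements start on Bb3, D4, F4, moving up a 3rd each time.
Continuing the starts: A4 → C5.
So cell 5 is C5 A4 Eb5.

C5 A4 Eb5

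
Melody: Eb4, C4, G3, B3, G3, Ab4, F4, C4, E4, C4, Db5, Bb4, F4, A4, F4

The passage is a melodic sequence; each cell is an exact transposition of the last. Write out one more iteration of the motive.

With a 5-note motive the entries are Eb4, Ab4, Db5, each up a 4th from the previous.
From Gb5 the exact shape gives Gb5 Eb5 Bb4 D5 Bb4.

Gb5 Eb5 Bb4 D5 Bb4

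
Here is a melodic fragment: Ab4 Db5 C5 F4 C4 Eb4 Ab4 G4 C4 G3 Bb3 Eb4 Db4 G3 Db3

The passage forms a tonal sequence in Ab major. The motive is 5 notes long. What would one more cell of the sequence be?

The 5-note cells begin on Ab4, Eb4, Bb3 — each down a 4th from the last.
From F3 the diatonic shape gives F3 Bb3 Ab3 Db3 Ab2.

F3 Bb3 Ab3 Db3 Ab2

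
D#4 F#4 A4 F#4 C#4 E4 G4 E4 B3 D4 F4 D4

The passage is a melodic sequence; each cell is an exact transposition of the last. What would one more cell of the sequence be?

A3 C4 Eb4 C4

Taking 4-note groups, the heads are D#4, C#4, B3: the pattern moves down a 2nd.
So cell 4 is A3 C4 Eb4 C4.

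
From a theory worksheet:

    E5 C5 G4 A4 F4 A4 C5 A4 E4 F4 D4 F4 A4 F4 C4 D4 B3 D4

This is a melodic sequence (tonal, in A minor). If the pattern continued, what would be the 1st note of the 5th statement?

The unit is 6 notes. Position-1 pitches of the 3 shown cells: E5, C5, A4.
Each moves down a 3rd. Continuing: F4 → D4.

D4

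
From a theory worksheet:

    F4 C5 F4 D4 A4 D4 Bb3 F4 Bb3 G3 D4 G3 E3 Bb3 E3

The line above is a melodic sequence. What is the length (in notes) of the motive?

3

There are 15 notes; a 3-note unit gives 5 cells:
F4 C5 F4 | D4 A4 D4 | Bb3 F4 Bb3 | G3 D4 G3 | E3 Bb3 E3
Each cell is the previous one down a 3rd — so the unit is 3 notes.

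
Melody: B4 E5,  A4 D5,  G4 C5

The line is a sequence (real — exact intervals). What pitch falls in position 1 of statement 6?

Grouping in 2s, the 1st note of each cell is B4, A4, G4.
Each moves down a 2nd. Continuing: F4 → Eb4 → Db4.

Db4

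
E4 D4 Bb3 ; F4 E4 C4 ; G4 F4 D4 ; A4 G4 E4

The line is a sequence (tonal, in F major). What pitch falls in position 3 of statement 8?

Bb4

The unit is 3 notes. Position-3 pitches of the 4 shown cells: Bb3, C4, D4, E4.
Each moves up a 2nd. Continuing: F4 → G4 → A4 → Bb4.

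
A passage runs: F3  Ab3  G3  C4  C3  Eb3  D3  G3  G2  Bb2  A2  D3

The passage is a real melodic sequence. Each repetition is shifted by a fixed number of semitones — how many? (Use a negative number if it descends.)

-5

The 4-note cells begin on F3, C3, G2 — each down a 4th from the last.
Counting half-steps from F3 to C3: -5.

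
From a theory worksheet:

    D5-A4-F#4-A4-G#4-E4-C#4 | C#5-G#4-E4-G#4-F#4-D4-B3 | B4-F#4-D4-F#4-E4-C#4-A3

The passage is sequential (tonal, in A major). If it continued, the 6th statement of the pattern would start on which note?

The 7-note cells begin on D5, C#5, B4 — each down a 2nd from the last.
Extending the heads down a 2nd: A4 → G#4 → F#4.

F#4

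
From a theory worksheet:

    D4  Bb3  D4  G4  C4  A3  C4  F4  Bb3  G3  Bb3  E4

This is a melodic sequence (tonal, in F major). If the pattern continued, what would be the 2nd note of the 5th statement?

With 4-note cells, note 2 of each statement runs Bb3, A3, G3.
Each moves down a 2nd. Continuing: F3 → E3.

E3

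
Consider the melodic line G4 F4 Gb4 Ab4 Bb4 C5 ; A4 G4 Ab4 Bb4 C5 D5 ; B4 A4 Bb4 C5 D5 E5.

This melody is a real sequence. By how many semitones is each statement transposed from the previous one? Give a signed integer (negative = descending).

Unit = 6 notes; the statements start on G4, A4, B4, moving up a 2nd each time.
G4 to A4 spans +2 semitones.

2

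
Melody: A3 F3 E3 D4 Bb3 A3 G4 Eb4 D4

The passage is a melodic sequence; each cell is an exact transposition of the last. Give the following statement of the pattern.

C5 Ab4 G4

The 3-note cells begin on A3, D4, G4 — each up a 4th from the last.
From C5 the exact shape gives C5 Ab4 G4.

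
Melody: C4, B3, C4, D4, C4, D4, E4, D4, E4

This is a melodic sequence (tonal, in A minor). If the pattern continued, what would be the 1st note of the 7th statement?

With 3-note cells, note 1 of each statement runs C4, D4, E4.
Carrying that up a 2nd forward: F4 → G4 → A4 → B4.

B4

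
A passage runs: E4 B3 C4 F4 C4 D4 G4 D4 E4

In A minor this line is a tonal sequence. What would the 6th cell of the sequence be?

C5 G4 A4

The 3-note cells begin on E4, F4, G4 — each up a 2nd from the last.
Continuing the starts: A4 → B4 → C5.
So cell 6 is C5 G4 A4.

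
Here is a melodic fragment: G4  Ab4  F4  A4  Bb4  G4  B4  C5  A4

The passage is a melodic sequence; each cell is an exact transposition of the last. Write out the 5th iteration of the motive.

D#5 E5 C#5

Unit = 3 notes; the statements start on G4, A4, B4, moving up a 2nd each time.
Extending up a 2nd: C#5 → D#5.
Statement 5 starts on D#5 and keeps the same exact contour: D#5 E5 C#5.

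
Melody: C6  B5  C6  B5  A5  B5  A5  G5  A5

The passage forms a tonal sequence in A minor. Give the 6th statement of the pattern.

E5 D5 E5

The 3-note cells begin on C6, B5, A5 — each down a 2nd from the last.
Continuing the starts: G5 → F5 → E5.
From E5 the diatonic shape gives E5 D5 E5.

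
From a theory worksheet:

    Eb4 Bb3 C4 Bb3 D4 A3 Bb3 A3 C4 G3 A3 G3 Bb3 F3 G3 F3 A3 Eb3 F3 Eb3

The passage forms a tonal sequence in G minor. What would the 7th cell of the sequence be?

With a 4-note motive the entries are Eb4, D4, C4, Bb3, A3, each down a 2nd from the previous.
Carrying on: G3 → F3.
Statement 7 starts on F3 and keeps the same diatonic contour: F3 C3 D3 C3.

F3 C3 D3 C3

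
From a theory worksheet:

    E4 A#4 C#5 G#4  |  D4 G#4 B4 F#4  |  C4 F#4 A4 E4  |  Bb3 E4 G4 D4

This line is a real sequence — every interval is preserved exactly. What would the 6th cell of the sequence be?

Gb3 C4 Eb4 Bb3

Unit = 4 notes; the statements start on E4, D4, C4, Bb3, moving down a 2nd each time.
Carrying on: Ab3 → Gb3.
So cell 6 is Gb3 C4 Eb4 Bb3.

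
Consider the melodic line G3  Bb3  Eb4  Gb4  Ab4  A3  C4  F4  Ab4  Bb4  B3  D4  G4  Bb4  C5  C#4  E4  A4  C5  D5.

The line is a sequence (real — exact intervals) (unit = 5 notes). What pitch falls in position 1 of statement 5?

D#4

With 5-note cells, note 1 of each statement runs G3, A3, B3, C#4.
One more up a 2nd gives D#4.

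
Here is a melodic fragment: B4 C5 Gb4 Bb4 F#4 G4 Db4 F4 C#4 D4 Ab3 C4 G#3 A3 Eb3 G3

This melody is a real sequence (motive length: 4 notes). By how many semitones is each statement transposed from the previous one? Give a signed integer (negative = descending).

Unit = 4 notes; the statements start on B4, F#4, C#4, G#3, moving down a 4th each time.
B4→F#4 is 66 − 71 = -5 semitones.

-5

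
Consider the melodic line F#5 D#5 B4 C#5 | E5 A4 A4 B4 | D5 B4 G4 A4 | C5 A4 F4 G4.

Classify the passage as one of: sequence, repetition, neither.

neither

Note 2 of cell 2 is A4; if this were a sequence it would be C#5. No unit length gives a consistent transposition pattern.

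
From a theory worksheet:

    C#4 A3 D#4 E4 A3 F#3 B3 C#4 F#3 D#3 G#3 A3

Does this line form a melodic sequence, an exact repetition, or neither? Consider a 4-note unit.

Each 4-note cell is the previous one transposed down a 3rd.

sequence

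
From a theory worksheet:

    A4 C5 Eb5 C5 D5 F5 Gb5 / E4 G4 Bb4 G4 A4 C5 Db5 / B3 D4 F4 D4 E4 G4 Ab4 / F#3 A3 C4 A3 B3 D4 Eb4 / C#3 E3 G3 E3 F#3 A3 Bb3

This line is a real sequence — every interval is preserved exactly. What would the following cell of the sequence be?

G#2 B2 D3 B2 C#3 E3 F3

Unit = 7 notes; the statements start on A4, E4, B3, F#3, C#3, moving down a 4th each time.
Statement 6 starts on G#2 and keeps the same exact contour: G#2 B2 D3 B2 C#3 E3 F3.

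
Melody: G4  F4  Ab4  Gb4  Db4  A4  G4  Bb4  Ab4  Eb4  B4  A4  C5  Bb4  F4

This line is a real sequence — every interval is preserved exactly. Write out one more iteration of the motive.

With a 5-note motive the entries are G4, A4, B4, each up a 2nd from the previous.
From C#5 the exact shape gives C#5 B4 D5 C5 G4.

C#5 B4 D5 C5 G4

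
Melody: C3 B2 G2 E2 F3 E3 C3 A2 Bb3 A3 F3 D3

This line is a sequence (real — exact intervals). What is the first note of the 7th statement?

Gb5

With a 4-note motive the entries are C3, F3, Bb3, each up a 4th from the previous.
Extending the heads up a 4th: Eb4 → Ab4 → Db5 → Gb5.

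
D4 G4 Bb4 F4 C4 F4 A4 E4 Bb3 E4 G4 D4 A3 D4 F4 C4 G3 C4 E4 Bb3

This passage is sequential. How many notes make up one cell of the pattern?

4

20 notes total. Splitting into 5 groups of 4:
D4 G4 Bb4 F4 | C4 F4 A4 E4 | Bb3 E4 G4 D4 | A3 D4 F4 C4 | G3 C4 E4 Bb3
Every group is a transposition down a 2nd of the one before; no shorter unit works.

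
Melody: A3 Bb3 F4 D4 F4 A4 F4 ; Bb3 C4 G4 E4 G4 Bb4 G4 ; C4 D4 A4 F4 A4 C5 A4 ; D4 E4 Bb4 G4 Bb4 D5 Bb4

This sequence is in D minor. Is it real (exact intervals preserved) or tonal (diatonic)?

tonal

Every note is diatonic to D minor.
Cell 1 has +1 semitones from note 1 to 2, but cell 2 has +2 — the interval quality changes while the contour stays the same, which is the hallmark of a tonal sequence.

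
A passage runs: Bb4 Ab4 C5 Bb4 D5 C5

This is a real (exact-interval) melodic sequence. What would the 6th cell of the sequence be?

The 2-note cells begin on Bb4, C5, D5 — each up a 2nd from the last.
Carrying on: E5 → F#5 → G#5.
Statement 6 starts on G#5 and keeps the same exact contour: G#5 F#5.

G#5 F#5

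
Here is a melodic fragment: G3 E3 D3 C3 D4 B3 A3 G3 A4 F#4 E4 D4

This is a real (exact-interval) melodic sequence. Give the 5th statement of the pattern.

B5 G#5 F#5 E5

The 4-note cells begin on G3, D4, A4 — each up a 5th from the last.
Continuing the starts: E5 → B5.
So cell 5 is B5 G#5 F#5 E5.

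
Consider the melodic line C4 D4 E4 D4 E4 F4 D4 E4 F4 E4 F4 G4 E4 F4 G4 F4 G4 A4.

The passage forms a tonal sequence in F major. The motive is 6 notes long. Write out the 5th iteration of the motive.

The 6-note cells begin on C4, D4, E4 — each up a 2nd from the last.
Extending up a 2nd: F4 → G4.
From G4 the diatonic shape gives G4 A4 Bb4 A4 Bb4 C5.

G4 A4 Bb4 A4 Bb4 C5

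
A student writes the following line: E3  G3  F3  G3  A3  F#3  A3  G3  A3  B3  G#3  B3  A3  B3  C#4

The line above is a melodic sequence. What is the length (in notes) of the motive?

5

15 notes total. Splitting into 3 groups of 5:
E3 G3 F3 G3 A3 | F#3 A3 G3 A3 B3 | G#3 B3 A3 B3 C#4
Each cell is the previous one up a 2nd — so the unit is 5 notes.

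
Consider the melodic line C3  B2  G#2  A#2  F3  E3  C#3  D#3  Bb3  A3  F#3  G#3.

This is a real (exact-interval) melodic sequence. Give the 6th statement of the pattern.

Db5 C5 A4 B4

With a 4-note motive the entries are C3, F3, Bb3, each up a 4th from the previous.
Carrying on: Eb4 → Ab4 → Db5.
From Db5 the exact shape gives Db5 C5 A4 B4.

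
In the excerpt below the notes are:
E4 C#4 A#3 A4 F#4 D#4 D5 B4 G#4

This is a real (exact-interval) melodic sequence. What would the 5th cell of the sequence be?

C6 A5 F#5

With a 3-note motive the entries are E4, A4, D5, each up a 4th from the previous.
Carrying on: G5 → C6.
From C6 the exact shape gives C6 A5 F#5.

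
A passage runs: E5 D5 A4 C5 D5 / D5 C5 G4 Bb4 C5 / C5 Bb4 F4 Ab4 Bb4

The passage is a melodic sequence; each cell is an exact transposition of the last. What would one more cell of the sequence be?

With a 5-note motive the entries are E5, D5, C5, each down a 2nd from the previous.
From Bb4 the exact shape gives Bb4 Ab4 Eb4 Gb4 Ab4.

Bb4 Ab4 Eb4 Gb4 Ab4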